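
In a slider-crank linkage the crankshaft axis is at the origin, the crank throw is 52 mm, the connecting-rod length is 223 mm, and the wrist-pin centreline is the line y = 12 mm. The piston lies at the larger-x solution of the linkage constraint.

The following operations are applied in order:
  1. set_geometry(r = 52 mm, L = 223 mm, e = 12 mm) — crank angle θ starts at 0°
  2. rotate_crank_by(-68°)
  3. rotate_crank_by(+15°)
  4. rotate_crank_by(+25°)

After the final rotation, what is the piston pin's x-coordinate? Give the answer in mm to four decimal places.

set_geometry: r = 52 mm, L = 223 mm, e = 12 mm; θ ← 0°
rotate_crank_by(-68°): θ ← 0° -68° = -68°
rotate_crank_by(+15°): θ ← -68° +15° = -53°
rotate_crank_by(+25°): θ ← -53° +25° = -28°
crank pin P = (r cos θ, r sin θ) = (45.913275, -24.412521)
h = r sin θ − e = -24.412521 − 12 = -36.412521
x = r cos θ + √(L² − h²) = 45.913275 + √(49729.0 − 1325.8717) = 45.913275 + 220.007110 = 265.920384

265.9204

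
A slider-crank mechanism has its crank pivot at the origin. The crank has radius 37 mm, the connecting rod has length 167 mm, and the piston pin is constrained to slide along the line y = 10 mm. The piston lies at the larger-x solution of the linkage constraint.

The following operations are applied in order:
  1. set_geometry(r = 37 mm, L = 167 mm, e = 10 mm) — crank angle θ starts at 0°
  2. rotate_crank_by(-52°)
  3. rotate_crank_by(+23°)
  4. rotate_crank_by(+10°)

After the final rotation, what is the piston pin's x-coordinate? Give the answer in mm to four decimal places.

200.5226

set_geometry: r = 37 mm, L = 167 mm, e = 10 mm; θ ← 0°
rotate_crank_by(-52°): θ ← 0° -52° = -52°
rotate_crank_by(+23°): θ ← -52° +23° = -29°
rotate_crank_by(+10°): θ ← -29° +10° = -19°
crank pin P = (r cos θ, r sin θ) = (34.984187, -12.046022)
h = r sin θ − e = -12.046022 − 10 = -22.046022
x = r cos θ + √(L² − h²) = 34.984187 + √(27889.0 − 486.0271) = 34.984187 + 165.538433 = 200.522621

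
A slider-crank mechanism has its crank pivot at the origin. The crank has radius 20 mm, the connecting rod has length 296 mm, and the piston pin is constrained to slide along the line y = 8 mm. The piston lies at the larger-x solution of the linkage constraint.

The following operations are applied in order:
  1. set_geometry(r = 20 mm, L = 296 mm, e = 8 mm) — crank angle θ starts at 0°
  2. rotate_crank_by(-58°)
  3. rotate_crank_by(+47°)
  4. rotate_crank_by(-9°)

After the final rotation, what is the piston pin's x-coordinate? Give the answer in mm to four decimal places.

set_geometry: r = 20 mm, L = 296 mm, e = 8 mm; θ ← 0°
rotate_crank_by(-58°): θ ← 0° -58° = -58°
rotate_crank_by(+47°): θ ← -58° +47° = -11°
rotate_crank_by(-9°): θ ← -11° -9° = -20°
crank pin P = (r cos θ, r sin θ) = (18.793852, -6.840403)
h = r sin θ − e = -6.840403 − 8 = -14.840403
x = r cos θ + √(L² − h²) = 18.793852 + √(87616.0 − 220.2376) = 18.793852 + 295.627743 = 314.421595

314.4216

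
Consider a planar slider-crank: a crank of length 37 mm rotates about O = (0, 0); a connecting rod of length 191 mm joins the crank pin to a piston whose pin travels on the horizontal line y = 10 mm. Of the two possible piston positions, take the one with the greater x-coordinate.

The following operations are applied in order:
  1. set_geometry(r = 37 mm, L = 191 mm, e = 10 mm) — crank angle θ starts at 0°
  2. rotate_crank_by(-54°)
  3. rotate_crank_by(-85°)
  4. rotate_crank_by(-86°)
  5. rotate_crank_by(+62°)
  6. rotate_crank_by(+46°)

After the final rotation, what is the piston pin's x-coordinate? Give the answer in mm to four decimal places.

set_geometry: r = 37 mm, L = 191 mm, e = 10 mm; θ ← 0°
rotate_crank_by(-54°): θ ← 0° -54° = -54°
rotate_crank_by(-85°): θ ← -54° -85° = -139°
rotate_crank_by(-86°): θ ← -139° -86° = -225°
rotate_crank_by(+62°): θ ← -225° +62° = -163°
rotate_crank_by(+46°): θ ← -163° +46° = -117°
crank pin P = (r cos θ, r sin θ) = (-16.797648, -32.967241)
h = r sin θ − e = -32.967241 − 10 = -42.967241
x = r cos θ + √(L² − h²) = -16.797648 + √(36481.0 − 1846.1838) = -16.797648 + 186.104315 = 169.306667

169.3067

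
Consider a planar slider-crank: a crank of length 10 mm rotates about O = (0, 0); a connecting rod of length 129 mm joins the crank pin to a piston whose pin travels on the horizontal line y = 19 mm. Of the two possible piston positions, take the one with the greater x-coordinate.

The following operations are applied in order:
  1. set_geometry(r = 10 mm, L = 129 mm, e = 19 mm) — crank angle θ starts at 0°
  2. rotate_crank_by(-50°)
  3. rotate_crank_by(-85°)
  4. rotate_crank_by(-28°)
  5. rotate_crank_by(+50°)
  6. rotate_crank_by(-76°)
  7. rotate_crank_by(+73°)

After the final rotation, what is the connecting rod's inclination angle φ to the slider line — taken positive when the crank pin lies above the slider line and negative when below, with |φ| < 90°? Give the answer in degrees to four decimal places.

-12.5306

set_geometry: r = 10 mm, L = 129 mm, e = 19 mm; θ ← 0°
rotate_crank_by(-50°): θ ← 0° -50° = -50°
rotate_crank_by(-85°): θ ← -50° -85° = -135°
rotate_crank_by(-28°): θ ← -135° -28° = -163°
rotate_crank_by(+50°): θ ← -163° +50° = -113°
rotate_crank_by(-76°): θ ← -113° -76° = -189°
rotate_crank_by(+73°): θ ← -189° +73° = -116°
crank pin P = (r cos θ, r sin θ) = (-4.383711, -8.987940)
h = r sin θ − e = -8.987940 − 19 = -27.987940
sin φ = h / L = -27.987940 / 129 = -0.21696078
φ = arcsin(-0.21696078) = -12.530587°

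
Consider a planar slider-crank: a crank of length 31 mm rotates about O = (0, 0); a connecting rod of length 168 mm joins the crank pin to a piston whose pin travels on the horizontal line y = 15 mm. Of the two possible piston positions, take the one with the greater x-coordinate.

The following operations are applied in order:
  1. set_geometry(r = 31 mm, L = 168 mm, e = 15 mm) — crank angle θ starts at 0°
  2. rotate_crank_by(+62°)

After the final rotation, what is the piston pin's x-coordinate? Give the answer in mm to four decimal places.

182.0975

set_geometry: r = 31 mm, L = 168 mm, e = 15 mm; θ ← 0°
rotate_crank_by(+62°): θ ← 0° +62° = 62°
crank pin P = (r cos θ, r sin θ) = (14.553618, 27.371375)
h = r sin θ − e = 27.371375 − 15 = 12.371375
x = r cos θ + √(L² − h²) = 14.553618 + √(28224.0 − 153.0509) = 14.553618 + 167.543872 = 182.097491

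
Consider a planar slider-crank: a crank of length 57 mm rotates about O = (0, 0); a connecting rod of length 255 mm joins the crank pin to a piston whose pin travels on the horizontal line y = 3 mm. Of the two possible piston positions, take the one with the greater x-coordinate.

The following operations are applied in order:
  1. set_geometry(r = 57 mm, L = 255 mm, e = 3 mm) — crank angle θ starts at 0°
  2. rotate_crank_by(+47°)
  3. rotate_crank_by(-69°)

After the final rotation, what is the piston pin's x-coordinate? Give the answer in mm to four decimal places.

set_geometry: r = 57 mm, L = 255 mm, e = 3 mm; θ ← 0°
rotate_crank_by(+47°): θ ← 0° +47° = 47°
rotate_crank_by(-69°): θ ← 47° -69° = -22°
crank pin P = (r cos θ, r sin θ) = (52.849480, -21.352576)
h = r sin θ − e = -21.352576 − 3 = -24.352576
x = r cos θ + √(L² − h²) = 52.849480 + √(65025.0 − 593.0479) = 52.849480 + 253.834497 = 306.683977

306.6840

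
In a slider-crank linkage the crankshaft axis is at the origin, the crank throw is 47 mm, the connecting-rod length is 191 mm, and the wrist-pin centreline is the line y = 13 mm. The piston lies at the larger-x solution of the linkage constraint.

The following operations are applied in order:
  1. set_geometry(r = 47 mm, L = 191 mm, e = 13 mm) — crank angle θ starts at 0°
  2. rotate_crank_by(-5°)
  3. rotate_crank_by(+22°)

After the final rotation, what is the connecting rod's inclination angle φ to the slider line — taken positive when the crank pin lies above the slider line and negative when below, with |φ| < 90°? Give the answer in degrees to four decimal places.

0.2224

set_geometry: r = 47 mm, L = 191 mm, e = 13 mm; θ ← 0°
rotate_crank_by(-5°): θ ← 0° -5° = -5°
rotate_crank_by(+22°): θ ← -5° +22° = 17°
crank pin P = (r cos θ, r sin θ) = (44.946324, 13.741470)
h = r sin θ − e = 13.741470 − 13 = 0.741470
sin φ = h / L = 0.741470 / 191 = 0.00388204
φ = arcsin(0.00388204) = 0.222425°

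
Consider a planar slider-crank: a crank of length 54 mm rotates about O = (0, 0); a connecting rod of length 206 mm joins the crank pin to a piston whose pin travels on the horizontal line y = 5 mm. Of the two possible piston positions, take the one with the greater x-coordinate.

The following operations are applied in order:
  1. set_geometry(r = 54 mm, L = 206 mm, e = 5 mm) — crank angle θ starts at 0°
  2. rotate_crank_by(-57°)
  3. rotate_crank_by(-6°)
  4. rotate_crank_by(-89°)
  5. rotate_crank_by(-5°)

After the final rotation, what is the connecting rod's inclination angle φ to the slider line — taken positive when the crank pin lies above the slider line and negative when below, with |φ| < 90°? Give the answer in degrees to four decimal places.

-7.2787

set_geometry: r = 54 mm, L = 206 mm, e = 5 mm; θ ← 0°
rotate_crank_by(-57°): θ ← 0° -57° = -57°
rotate_crank_by(-6°): θ ← -57° -6° = -63°
rotate_crank_by(-89°): θ ← -63° -89° = -152°
rotate_crank_by(-5°): θ ← -152° -5° = -157°
crank pin P = (r cos θ, r sin θ) = (-49.707262, -21.099481)
h = r sin θ − e = -21.099481 − 5 = -26.099481
sin φ = h / L = -26.099481 / 206 = -0.12669651
φ = arcsin(-0.12669651) = -7.278738°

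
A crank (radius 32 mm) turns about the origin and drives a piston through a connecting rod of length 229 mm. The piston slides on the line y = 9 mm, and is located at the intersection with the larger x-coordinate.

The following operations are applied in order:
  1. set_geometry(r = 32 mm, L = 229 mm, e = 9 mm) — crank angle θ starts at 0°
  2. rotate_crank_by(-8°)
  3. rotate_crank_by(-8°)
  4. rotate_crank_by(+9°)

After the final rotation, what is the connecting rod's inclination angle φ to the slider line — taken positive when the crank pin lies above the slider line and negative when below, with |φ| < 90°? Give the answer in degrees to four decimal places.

set_geometry: r = 32 mm, L = 229 mm, e = 9 mm; θ ← 0°
rotate_crank_by(-8°): θ ← 0° -8° = -8°
rotate_crank_by(-8°): θ ← -8° -8° = -16°
rotate_crank_by(+9°): θ ← -16° +9° = -7°
crank pin P = (r cos θ, r sin θ) = (31.761477, -3.899819)
h = r sin θ − e = -3.899819 − 9 = -12.899819
sin φ = h / L = -12.899819 / 229 = -0.05633109
φ = arcsin(-0.05633109) = -3.229243°

-3.2292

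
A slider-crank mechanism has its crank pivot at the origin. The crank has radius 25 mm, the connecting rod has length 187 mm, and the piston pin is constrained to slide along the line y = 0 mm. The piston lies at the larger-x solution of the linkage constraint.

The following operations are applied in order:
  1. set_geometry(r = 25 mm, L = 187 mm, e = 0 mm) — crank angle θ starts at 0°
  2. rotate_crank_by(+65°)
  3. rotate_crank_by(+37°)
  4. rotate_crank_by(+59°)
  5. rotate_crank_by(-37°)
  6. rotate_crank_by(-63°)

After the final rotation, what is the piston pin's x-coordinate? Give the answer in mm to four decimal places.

set_geometry: r = 25 mm, L = 187 mm, e = 0 mm; θ ← 0°
rotate_crank_by(+65°): θ ← 0° +65° = 65°
rotate_crank_by(+37°): θ ← 65° +37° = 102°
rotate_crank_by(+59°): θ ← 102° +59° = 161°
rotate_crank_by(-37°): θ ← 161° -37° = 124°
rotate_crank_by(-63°): θ ← 124° -63° = 61°
crank pin P = (r cos θ, r sin θ) = (12.120241, 21.865493)
h = r sin θ − e = 21.865493 − 0 = 21.865493
x = r cos θ + √(L² − h²) = 12.120241 + √(34969.0 − 478.0998) = 12.120241 + 185.717259 = 197.837499

197.8375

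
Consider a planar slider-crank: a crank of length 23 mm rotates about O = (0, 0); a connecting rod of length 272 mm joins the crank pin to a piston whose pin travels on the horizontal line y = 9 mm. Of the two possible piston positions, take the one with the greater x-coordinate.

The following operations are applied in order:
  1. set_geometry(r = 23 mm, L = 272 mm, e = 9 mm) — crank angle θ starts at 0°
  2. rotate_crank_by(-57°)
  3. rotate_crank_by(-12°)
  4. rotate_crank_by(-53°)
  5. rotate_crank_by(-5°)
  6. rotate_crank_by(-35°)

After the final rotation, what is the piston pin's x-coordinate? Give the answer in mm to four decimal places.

249.6484

set_geometry: r = 23 mm, L = 272 mm, e = 9 mm; θ ← 0°
rotate_crank_by(-57°): θ ← 0° -57° = -57°
rotate_crank_by(-12°): θ ← -57° -12° = -69°
rotate_crank_by(-53°): θ ← -69° -53° = -122°
rotate_crank_by(-5°): θ ← -122° -5° = -127°
rotate_crank_by(-35°): θ ← -127° -35° = -162°
crank pin P = (r cos θ, r sin θ) = (-21.874300, -7.107391)
h = r sin θ − e = -7.107391 − 9 = -16.107391
x = r cos θ + √(L² − h²) = -21.874300 + √(73984.0 − 259.4480) = -21.874300 + 271.522655 = 249.648355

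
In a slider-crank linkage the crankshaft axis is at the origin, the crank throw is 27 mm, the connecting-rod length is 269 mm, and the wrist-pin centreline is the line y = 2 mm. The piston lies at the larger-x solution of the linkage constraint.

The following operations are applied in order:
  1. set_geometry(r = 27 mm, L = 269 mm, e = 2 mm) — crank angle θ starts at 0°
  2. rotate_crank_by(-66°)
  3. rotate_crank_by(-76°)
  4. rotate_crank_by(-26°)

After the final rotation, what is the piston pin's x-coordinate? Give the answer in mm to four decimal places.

set_geometry: r = 27 mm, L = 269 mm, e = 2 mm; θ ← 0°
rotate_crank_by(-66°): θ ← 0° -66° = -66°
rotate_crank_by(-76°): θ ← -66° -76° = -142°
rotate_crank_by(-26°): θ ← -142° -26° = -168°
crank pin P = (r cos θ, r sin θ) = (-26.409985, -5.613616)
h = r sin θ − e = -5.613616 − 2 = -7.613616
x = r cos θ + √(L² − h²) = -26.409985 + √(72361.0 − 57.9671) = -26.409985 + 268.892233 = 242.482248

242.4822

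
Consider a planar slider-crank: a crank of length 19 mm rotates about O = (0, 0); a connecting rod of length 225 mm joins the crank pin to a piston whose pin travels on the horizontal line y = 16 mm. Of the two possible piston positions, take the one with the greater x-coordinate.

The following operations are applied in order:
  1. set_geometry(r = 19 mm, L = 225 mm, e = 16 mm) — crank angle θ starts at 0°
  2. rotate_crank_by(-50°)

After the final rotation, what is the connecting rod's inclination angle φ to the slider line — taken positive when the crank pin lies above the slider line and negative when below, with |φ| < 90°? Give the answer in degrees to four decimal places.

-7.8048

set_geometry: r = 19 mm, L = 225 mm, e = 16 mm; θ ← 0°
rotate_crank_by(-50°): θ ← 0° -50° = -50°
crank pin P = (r cos θ, r sin θ) = (12.212965, -14.554844)
h = r sin θ − e = -14.554844 − 16 = -30.554844
sin φ = h / L = -30.554844 / 225 = -0.13579931
φ = arcsin(-0.13579931) = -7.804843°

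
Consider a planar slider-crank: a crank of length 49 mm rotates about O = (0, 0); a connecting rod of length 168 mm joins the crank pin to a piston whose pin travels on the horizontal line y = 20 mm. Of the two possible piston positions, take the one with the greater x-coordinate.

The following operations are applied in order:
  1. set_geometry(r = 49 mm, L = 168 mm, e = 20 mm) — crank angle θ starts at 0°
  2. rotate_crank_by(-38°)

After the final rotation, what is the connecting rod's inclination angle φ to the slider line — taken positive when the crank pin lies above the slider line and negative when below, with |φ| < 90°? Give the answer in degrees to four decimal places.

-17.3745

set_geometry: r = 49 mm, L = 168 mm, e = 20 mm; θ ← 0°
rotate_crank_by(-38°): θ ← 0° -38° = -38°
crank pin P = (r cos θ, r sin θ) = (38.612527, -30.167412)
h = r sin θ − e = -30.167412 − 20 = -50.167412
sin φ = h / L = -50.167412 / 168 = -0.29861555
φ = arcsin(-0.29861555) = -17.374469°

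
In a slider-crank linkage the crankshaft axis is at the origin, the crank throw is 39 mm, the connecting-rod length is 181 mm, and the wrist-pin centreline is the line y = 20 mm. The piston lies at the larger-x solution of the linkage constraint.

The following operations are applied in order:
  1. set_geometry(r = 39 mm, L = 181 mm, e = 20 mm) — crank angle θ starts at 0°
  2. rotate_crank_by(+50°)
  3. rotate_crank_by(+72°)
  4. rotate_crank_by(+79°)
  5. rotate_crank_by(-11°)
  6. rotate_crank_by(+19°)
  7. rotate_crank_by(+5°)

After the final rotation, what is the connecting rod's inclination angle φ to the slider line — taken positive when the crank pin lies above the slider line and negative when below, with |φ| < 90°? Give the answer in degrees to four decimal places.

set_geometry: r = 39 mm, L = 181 mm, e = 20 mm; θ ← 0°
rotate_crank_by(+50°): θ ← 0° +50° = 50°
rotate_crank_by(+72°): θ ← 50° +72° = 122°
rotate_crank_by(+79°): θ ← 122° +79° = 201°
rotate_crank_by(-11°): θ ← 201° -11° = 190°
rotate_crank_by(+19°): θ ← 190° +19° = 209°
rotate_crank_by(+5°): θ ← 209° +5° = 214°
crank pin P = (r cos θ, r sin θ) = (-32.332465, -21.808523)
h = r sin θ − e = -21.808523 − 20 = -41.808523
sin φ = h / L = -41.808523 / 181 = -0.23098632
φ = arcsin(-0.23098632) = -13.355147°

-13.3551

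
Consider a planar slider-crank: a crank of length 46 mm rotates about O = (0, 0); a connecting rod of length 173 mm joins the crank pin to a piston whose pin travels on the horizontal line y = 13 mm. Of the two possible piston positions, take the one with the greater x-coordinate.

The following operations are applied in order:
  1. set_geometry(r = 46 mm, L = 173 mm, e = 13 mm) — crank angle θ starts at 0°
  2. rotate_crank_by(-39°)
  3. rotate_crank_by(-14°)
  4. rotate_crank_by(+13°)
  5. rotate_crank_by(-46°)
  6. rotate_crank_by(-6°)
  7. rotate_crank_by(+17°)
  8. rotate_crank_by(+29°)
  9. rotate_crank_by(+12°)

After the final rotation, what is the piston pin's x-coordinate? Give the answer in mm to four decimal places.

set_geometry: r = 46 mm, L = 173 mm, e = 13 mm; θ ← 0°
rotate_crank_by(-39°): θ ← 0° -39° = -39°
rotate_crank_by(-14°): θ ← -39° -14° = -53°
rotate_crank_by(+13°): θ ← -53° +13° = -40°
rotate_crank_by(-46°): θ ← -40° -46° = -86°
rotate_crank_by(-6°): θ ← -86° -6° = -92°
rotate_crank_by(+17°): θ ← -92° +17° = -75°
rotate_crank_by(+29°): θ ← -75° +29° = -46°
rotate_crank_by(+12°): θ ← -46° +12° = -34°
crank pin P = (r cos θ, r sin θ) = (38.135728, -25.722874)
h = r sin θ − e = -25.722874 − 13 = -38.722874
x = r cos θ + √(L² − h²) = 38.135728 + √(29929.0 − 1499.4609) = 38.135728 + 168.610614 = 206.746342

206.7463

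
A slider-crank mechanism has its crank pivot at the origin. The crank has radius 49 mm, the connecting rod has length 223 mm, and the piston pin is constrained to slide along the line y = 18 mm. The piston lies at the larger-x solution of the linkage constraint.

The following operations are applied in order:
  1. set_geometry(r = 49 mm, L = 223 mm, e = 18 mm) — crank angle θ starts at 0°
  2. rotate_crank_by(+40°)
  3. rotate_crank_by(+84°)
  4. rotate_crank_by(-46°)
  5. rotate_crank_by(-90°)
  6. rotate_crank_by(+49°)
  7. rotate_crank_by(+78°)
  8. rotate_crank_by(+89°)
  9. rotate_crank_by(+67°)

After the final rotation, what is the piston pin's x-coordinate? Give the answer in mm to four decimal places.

213.5545

set_geometry: r = 49 mm, L = 223 mm, e = 18 mm; θ ← 0°
rotate_crank_by(+40°): θ ← 0° +40° = 40°
rotate_crank_by(+84°): θ ← 40° +84° = 124°
rotate_crank_by(-46°): θ ← 124° -46° = 78°
rotate_crank_by(-90°): θ ← 78° -90° = -12°
rotate_crank_by(+49°): θ ← -12° +49° = 37°
rotate_crank_by(+78°): θ ← 37° +78° = 115°
rotate_crank_by(+89°): θ ← 115° +89° = 204°
rotate_crank_by(+67°): θ ← 204° +67° = 271°
crank pin P = (r cos θ, r sin θ) = (0.855168, -48.992537)
h = r sin θ − e = -48.992537 − 18 = -66.992537
x = r cos θ + √(L² − h²) = 0.855168 + √(49729.0 − 4488.0000) = 0.855168 + 212.699318 = 213.554486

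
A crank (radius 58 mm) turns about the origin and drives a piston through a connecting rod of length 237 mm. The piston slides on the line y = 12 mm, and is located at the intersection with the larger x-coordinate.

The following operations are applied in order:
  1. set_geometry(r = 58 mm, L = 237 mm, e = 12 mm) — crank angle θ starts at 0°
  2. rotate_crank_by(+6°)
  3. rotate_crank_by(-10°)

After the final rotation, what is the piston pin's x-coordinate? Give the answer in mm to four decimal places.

294.3149

set_geometry: r = 58 mm, L = 237 mm, e = 12 mm; θ ← 0°
rotate_crank_by(+6°): θ ← 0° +6° = 6°
rotate_crank_by(-10°): θ ← 6° -10° = -4°
crank pin P = (r cos θ, r sin θ) = (57.858715, -4.045875)
h = r sin θ − e = -4.045875 − 12 = -16.045875
x = r cos θ + √(L² − h²) = 57.858715 + √(56169.0 − 257.4701) = 57.858715 + 236.456190 = 294.314905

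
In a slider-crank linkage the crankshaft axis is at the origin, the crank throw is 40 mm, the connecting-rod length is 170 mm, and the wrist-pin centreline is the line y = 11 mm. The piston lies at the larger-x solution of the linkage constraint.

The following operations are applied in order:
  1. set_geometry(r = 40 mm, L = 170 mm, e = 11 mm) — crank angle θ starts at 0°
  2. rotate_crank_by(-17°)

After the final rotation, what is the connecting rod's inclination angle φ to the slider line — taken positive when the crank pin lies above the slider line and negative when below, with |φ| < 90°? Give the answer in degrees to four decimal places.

-7.6718

set_geometry: r = 40 mm, L = 170 mm, e = 11 mm; θ ← 0°
rotate_crank_by(-17°): θ ← 0° -17° = -17°
crank pin P = (r cos θ, r sin θ) = (38.252190, -11.694868)
h = r sin θ − e = -11.694868 − 11 = -22.694868
sin φ = h / L = -22.694868 / 170 = -0.13349922
φ = arcsin(-0.13349922) = -7.671846°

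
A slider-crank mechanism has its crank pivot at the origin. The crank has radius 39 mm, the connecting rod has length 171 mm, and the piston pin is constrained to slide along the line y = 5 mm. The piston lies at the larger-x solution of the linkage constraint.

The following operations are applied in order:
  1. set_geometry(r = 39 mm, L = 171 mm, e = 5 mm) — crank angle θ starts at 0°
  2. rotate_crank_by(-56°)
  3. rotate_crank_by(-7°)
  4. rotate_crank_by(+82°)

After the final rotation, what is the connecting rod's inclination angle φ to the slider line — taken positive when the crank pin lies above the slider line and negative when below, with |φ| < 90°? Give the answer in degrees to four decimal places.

set_geometry: r = 39 mm, L = 171 mm, e = 5 mm; θ ← 0°
rotate_crank_by(-56°): θ ← 0° -56° = -56°
rotate_crank_by(-7°): θ ← -56° -7° = -63°
rotate_crank_by(+82°): θ ← -63° +82° = 19°
crank pin P = (r cos θ, r sin θ) = (36.875224, 12.697158)
h = r sin θ − e = 12.697158 − 5 = 7.697158
sin φ = h / L = 7.697158 / 171 = 0.04501262
φ = arcsin(0.04501262) = 2.579905°

2.5799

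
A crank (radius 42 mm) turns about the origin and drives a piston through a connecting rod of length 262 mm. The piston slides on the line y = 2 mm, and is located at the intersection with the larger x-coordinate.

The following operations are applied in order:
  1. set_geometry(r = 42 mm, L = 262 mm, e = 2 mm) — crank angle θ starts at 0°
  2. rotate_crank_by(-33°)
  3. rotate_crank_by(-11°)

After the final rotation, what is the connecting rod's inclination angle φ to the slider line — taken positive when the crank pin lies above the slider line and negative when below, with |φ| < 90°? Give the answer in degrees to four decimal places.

set_geometry: r = 42 mm, L = 262 mm, e = 2 mm; θ ← 0°
rotate_crank_by(-33°): θ ← 0° -33° = -33°
rotate_crank_by(-11°): θ ← -33° -11° = -44°
crank pin P = (r cos θ, r sin θ) = (30.212272, -29.175652)
h = r sin θ − e = -29.175652 − 2 = -31.175652
sin φ = h / L = -31.175652 / 262 = -0.11899104
φ = arcsin(-0.11899104) = -6.833876°

-6.8339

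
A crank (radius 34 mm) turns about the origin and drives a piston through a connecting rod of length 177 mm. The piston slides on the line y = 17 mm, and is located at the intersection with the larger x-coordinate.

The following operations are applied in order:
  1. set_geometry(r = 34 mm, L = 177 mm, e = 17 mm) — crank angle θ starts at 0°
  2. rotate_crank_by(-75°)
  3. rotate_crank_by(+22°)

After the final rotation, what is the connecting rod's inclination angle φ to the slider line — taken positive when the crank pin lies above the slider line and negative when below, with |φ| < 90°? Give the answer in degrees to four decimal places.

set_geometry: r = 34 mm, L = 177 mm, e = 17 mm; θ ← 0°
rotate_crank_by(-75°): θ ← 0° -75° = -75°
rotate_crank_by(+22°): θ ← -75° +22° = -53°
crank pin P = (r cos θ, r sin θ) = (20.461711, -27.153607)
h = r sin θ − e = -27.153607 − 17 = -44.153607
sin φ = h / L = -44.153607 / 177 = -0.24945541
φ = arcsin(-0.24945541) = -14.445288°

-14.4453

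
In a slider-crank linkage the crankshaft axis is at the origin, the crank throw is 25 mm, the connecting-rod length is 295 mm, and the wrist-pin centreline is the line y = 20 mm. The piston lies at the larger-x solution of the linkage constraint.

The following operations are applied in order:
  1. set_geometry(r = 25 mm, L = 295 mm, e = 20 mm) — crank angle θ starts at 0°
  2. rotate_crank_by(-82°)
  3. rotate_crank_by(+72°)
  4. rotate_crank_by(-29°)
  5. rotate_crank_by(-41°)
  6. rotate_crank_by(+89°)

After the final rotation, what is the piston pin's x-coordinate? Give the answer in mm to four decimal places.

319.2531

set_geometry: r = 25 mm, L = 295 mm, e = 20 mm; θ ← 0°
rotate_crank_by(-82°): θ ← 0° -82° = -82°
rotate_crank_by(+72°): θ ← -82° +72° = -10°
rotate_crank_by(-29°): θ ← -10° -29° = -39°
rotate_crank_by(-41°): θ ← -39° -41° = -80°
rotate_crank_by(+89°): θ ← -80° +89° = 9°
crank pin P = (r cos θ, r sin θ) = (24.692209, 3.910862)
h = r sin θ − e = 3.910862 − 20 = -16.089138
x = r cos θ + √(L² − h²) = 24.692209 + √(87025.0 − 258.8604) = 24.692209 + 294.560927 = 319.253135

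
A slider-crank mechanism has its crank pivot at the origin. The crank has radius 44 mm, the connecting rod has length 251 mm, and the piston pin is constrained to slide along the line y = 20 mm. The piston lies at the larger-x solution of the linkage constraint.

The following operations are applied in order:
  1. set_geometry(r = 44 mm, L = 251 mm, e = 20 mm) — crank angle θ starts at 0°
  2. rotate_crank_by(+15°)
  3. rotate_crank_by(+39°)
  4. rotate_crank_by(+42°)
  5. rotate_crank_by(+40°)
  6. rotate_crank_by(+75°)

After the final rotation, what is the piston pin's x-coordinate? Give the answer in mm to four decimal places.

set_geometry: r = 44 mm, L = 251 mm, e = 20 mm; θ ← 0°
rotate_crank_by(+15°): θ ← 0° +15° = 15°
rotate_crank_by(+39°): θ ← 15° +39° = 54°
rotate_crank_by(+42°): θ ← 54° +42° = 96°
rotate_crank_by(+40°): θ ← 96° +40° = 136°
rotate_crank_by(+75°): θ ← 136° +75° = 211°
crank pin P = (r cos θ, r sin θ) = (-37.715361, -22.661675)
h = r sin θ − e = -22.661675 − 20 = -42.661675
x = r cos θ + √(L² − h²) = -37.715361 + √(63001.0 − 1820.0185) = -37.715361 + 247.347896 = 209.632534

209.6325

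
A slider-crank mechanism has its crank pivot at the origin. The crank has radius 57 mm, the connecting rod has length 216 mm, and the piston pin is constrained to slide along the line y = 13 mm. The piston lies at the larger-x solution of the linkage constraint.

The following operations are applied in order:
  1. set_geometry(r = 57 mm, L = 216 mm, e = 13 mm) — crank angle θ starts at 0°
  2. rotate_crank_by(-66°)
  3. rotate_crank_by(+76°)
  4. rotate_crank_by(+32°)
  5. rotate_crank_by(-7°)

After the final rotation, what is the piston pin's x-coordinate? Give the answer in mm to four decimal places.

261.7920

set_geometry: r = 57 mm, L = 216 mm, e = 13 mm; θ ← 0°
rotate_crank_by(-66°): θ ← 0° -66° = -66°
rotate_crank_by(+76°): θ ← -66° +76° = 10°
rotate_crank_by(+32°): θ ← 10° +32° = 42°
rotate_crank_by(-7°): θ ← 42° -7° = 35°
crank pin P = (r cos θ, r sin θ) = (46.691667, 32.693857)
h = r sin θ − e = 32.693857 − 13 = 19.693857
x = r cos θ + √(L² − h²) = 46.691667 + √(46656.0 − 387.8480) = 46.691667 + 215.100330 = 261.791997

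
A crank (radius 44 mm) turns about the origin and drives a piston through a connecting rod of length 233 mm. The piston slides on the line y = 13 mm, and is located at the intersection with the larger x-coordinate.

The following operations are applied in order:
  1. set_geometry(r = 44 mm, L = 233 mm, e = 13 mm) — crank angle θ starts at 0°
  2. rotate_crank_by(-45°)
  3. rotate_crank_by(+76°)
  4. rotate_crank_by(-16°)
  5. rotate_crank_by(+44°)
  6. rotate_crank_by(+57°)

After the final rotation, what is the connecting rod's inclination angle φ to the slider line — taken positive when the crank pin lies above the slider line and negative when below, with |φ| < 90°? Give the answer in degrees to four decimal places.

6.5422

set_geometry: r = 44 mm, L = 233 mm, e = 13 mm; θ ← 0°
rotate_crank_by(-45°): θ ← 0° -45° = -45°
rotate_crank_by(+76°): θ ← -45° +76° = 31°
rotate_crank_by(-16°): θ ← 31° -16° = 15°
rotate_crank_by(+44°): θ ← 15° +44° = 59°
rotate_crank_by(+57°): θ ← 59° +57° = 116°
crank pin P = (r cos θ, r sin θ) = (-19.288330, 39.546938)
h = r sin θ − e = 39.546938 − 13 = 26.546938
sin φ = h / L = 26.546938 / 233 = 0.11393536
φ = arcsin(0.11393536) = 6.542222°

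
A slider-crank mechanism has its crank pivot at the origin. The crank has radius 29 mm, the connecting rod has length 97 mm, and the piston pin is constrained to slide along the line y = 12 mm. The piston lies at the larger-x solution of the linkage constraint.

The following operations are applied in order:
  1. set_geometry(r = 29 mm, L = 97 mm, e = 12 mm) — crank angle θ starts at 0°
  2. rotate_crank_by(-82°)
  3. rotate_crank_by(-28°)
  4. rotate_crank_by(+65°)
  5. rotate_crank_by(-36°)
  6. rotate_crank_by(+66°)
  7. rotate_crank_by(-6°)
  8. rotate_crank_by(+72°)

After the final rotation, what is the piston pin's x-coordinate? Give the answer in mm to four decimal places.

set_geometry: r = 29 mm, L = 97 mm, e = 12 mm; θ ← 0°
rotate_crank_by(-82°): θ ← 0° -82° = -82°
rotate_crank_by(-28°): θ ← -82° -28° = -110°
rotate_crank_by(+65°): θ ← -110° +65° = -45°
rotate_crank_by(-36°): θ ← -45° -36° = -81°
rotate_crank_by(+66°): θ ← -81° +66° = -15°
rotate_crank_by(-6°): θ ← -15° -6° = -21°
rotate_crank_by(+72°): θ ← -21° +72° = 51°
crank pin P = (r cos θ, r sin θ) = (18.250291, 22.537233)
h = r sin θ − e = 22.537233 − 12 = 10.537233
x = r cos θ + √(L² − h²) = 18.250291 + √(9409.0 − 111.0333) = 18.250291 + 96.425965 = 114.676256

114.6763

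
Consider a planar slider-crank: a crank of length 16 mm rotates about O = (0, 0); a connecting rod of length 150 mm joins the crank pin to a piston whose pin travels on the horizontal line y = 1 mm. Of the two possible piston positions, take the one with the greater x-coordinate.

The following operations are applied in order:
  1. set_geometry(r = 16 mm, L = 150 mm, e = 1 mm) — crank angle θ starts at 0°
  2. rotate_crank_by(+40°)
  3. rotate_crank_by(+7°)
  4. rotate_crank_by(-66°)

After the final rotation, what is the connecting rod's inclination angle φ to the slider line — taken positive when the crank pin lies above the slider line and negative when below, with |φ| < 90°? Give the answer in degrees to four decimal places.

-2.3724

set_geometry: r = 16 mm, L = 150 mm, e = 1 mm; θ ← 0°
rotate_crank_by(+40°): θ ← 0° +40° = 40°
rotate_crank_by(+7°): θ ← 40° +7° = 47°
rotate_crank_by(-66°): θ ← 47° -66° = -19°
crank pin P = (r cos θ, r sin θ) = (15.128297, -5.209090)
h = r sin θ − e = -5.209090 − 1 = -6.209090
sin φ = h / L = -6.209090 / 150 = -0.04139394
φ = arcsin(-0.04139394) = -2.372376°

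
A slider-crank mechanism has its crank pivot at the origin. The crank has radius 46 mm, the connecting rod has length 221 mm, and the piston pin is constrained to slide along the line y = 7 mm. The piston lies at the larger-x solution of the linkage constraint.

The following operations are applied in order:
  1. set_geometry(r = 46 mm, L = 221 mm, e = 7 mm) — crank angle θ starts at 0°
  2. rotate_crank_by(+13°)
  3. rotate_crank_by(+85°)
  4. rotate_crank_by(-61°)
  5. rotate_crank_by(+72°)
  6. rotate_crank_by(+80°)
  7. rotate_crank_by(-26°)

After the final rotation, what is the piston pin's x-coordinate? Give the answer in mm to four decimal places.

176.9159

set_geometry: r = 46 mm, L = 221 mm, e = 7 mm; θ ← 0°
rotate_crank_by(+13°): θ ← 0° +13° = 13°
rotate_crank_by(+85°): θ ← 13° +85° = 98°
rotate_crank_by(-61°): θ ← 98° -61° = 37°
rotate_crank_by(+72°): θ ← 37° +72° = 109°
rotate_crank_by(+80°): θ ← 109° +80° = 189°
rotate_crank_by(-26°): θ ← 189° -26° = 163°
crank pin P = (r cos θ, r sin θ) = (-43.990019, 13.449098)
h = r sin θ − e = 13.449098 − 7 = 6.449098
x = r cos θ + √(L² − h²) = -43.990019 + √(48841.0 − 41.5909) = -43.990019 + 220.905883 = 176.915864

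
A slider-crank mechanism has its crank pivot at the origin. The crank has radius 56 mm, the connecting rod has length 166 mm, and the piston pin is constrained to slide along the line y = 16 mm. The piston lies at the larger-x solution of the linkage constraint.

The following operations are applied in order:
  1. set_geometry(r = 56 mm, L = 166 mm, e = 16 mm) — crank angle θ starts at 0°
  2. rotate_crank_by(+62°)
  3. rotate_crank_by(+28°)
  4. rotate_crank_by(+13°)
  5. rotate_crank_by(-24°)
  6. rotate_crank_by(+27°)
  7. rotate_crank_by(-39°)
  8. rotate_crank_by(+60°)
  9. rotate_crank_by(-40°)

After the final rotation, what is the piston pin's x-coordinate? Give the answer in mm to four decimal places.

164.0585

set_geometry: r = 56 mm, L = 166 mm, e = 16 mm; θ ← 0°
rotate_crank_by(+62°): θ ← 0° +62° = 62°
rotate_crank_by(+28°): θ ← 62° +28° = 90°
rotate_crank_by(+13°): θ ← 90° +13° = 103°
rotate_crank_by(-24°): θ ← 103° -24° = 79°
rotate_crank_by(+27°): θ ← 79° +27° = 106°
rotate_crank_by(-39°): θ ← 106° -39° = 67°
rotate_crank_by(+60°): θ ← 67° +60° = 127°
rotate_crank_by(-40°): θ ← 127° -40° = 87°
crank pin P = (r cos θ, r sin θ) = (2.930814, 55.923254)
h = r sin θ − e = 55.923254 − 16 = 39.923254
x = r cos θ + √(L² − h²) = 2.930814 + √(27556.0 − 1593.8662) = 2.930814 + 161.127694 = 164.058508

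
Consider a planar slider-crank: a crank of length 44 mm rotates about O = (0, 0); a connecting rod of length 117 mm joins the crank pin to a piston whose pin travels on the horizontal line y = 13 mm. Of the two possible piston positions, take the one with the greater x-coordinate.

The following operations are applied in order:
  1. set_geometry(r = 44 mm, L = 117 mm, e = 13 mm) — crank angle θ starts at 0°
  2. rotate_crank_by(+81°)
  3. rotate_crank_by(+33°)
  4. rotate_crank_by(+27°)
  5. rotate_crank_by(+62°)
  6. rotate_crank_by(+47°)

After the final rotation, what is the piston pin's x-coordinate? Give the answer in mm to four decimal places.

set_geometry: r = 44 mm, L = 117 mm, e = 13 mm; θ ← 0°
rotate_crank_by(+81°): θ ← 0° +81° = 81°
rotate_crank_by(+33°): θ ← 81° +33° = 114°
rotate_crank_by(+27°): θ ← 114° +27° = 141°
rotate_crank_by(+62°): θ ← 141° +62° = 203°
rotate_crank_by(+47°): θ ← 203° +47° = 250°
crank pin P = (r cos θ, r sin θ) = (-15.048886, -41.346475)
h = r sin θ − e = -41.346475 − 13 = -54.346475
x = r cos θ + √(L² − h²) = -15.048886 + √(13689.0 − 2953.5394) = -15.048886 + 103.612068 = 88.563182

88.5632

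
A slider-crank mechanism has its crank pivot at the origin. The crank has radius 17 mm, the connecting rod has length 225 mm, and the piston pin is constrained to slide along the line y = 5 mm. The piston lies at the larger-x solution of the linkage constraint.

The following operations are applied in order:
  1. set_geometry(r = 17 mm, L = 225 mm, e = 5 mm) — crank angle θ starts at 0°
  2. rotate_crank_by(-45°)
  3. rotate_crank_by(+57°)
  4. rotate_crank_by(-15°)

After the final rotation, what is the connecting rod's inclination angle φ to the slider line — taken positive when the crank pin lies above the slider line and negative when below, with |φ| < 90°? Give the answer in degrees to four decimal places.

set_geometry: r = 17 mm, L = 225 mm, e = 5 mm; θ ← 0°
rotate_crank_by(-45°): θ ← 0° -45° = -45°
rotate_crank_by(+57°): θ ← -45° +57° = 12°
rotate_crank_by(-15°): θ ← 12° -15° = -3°
crank pin P = (r cos θ, r sin θ) = (16.976702, -0.889711)
h = r sin θ − e = -0.889711 − 5 = -5.889711
sin φ = h / L = -5.889711 / 225 = -0.02617649
φ = arcsin(-0.02617649) = -1.499974°

-1.5000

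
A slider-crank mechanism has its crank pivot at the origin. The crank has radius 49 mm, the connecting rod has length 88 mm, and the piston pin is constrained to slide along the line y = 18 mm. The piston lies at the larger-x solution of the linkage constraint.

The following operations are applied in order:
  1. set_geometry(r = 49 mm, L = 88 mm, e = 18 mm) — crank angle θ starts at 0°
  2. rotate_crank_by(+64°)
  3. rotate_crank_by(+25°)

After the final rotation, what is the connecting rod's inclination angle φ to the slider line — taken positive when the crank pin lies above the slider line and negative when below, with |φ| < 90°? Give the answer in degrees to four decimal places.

set_geometry: r = 49 mm, L = 88 mm, e = 18 mm; θ ← 0°
rotate_crank_by(+64°): θ ← 0° +64° = 64°
rotate_crank_by(+25°): θ ← 64° +25° = 89°
crank pin P = (r cos θ, r sin θ) = (0.855168, 48.992537)
h = r sin θ − e = 48.992537 − 18 = 30.992537
sin φ = h / L = 30.992537 / 88 = 0.35218792
φ = arcsin(0.35218792) = 20.621197°

20.6212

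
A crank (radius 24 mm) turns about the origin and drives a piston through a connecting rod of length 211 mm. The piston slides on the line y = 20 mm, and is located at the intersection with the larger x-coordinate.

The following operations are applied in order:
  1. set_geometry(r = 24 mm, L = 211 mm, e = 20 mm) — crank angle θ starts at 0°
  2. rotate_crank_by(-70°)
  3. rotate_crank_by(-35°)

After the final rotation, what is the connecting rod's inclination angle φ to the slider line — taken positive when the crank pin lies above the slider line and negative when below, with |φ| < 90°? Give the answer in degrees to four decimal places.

-11.8093

set_geometry: r = 24 mm, L = 211 mm, e = 20 mm; θ ← 0°
rotate_crank_by(-70°): θ ← 0° -70° = -70°
rotate_crank_by(-35°): θ ← -70° -35° = -105°
crank pin P = (r cos θ, r sin θ) = (-6.211657, -23.182220)
h = r sin θ − e = -23.182220 − 20 = -43.182220
sin φ = h / L = -43.182220 / 211 = -0.20465507
φ = arcsin(-0.20465507) = -11.809308°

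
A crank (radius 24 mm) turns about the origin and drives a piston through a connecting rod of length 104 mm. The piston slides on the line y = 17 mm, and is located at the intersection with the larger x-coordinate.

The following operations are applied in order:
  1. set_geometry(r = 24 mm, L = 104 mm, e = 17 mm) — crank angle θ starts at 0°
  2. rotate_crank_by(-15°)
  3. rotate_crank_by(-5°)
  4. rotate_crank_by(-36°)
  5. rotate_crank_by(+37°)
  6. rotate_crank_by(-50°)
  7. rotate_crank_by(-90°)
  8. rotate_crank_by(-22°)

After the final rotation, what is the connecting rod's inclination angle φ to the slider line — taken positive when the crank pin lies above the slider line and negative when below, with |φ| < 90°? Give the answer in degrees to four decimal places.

set_geometry: r = 24 mm, L = 104 mm, e = 17 mm; θ ← 0°
rotate_crank_by(-15°): θ ← 0° -15° = -15°
rotate_crank_by(-5°): θ ← -15° -5° = -20°
rotate_crank_by(-36°): θ ← -20° -36° = -56°
rotate_crank_by(+37°): θ ← -56° +37° = -19°
rotate_crank_by(-50°): θ ← -19° -50° = -69°
rotate_crank_by(-90°): θ ← -69° -90° = -159°
rotate_crank_by(-22°): θ ← -159° -22° = -181°
crank pin P = (r cos θ, r sin θ) = (-23.996345, 0.418858)
h = r sin θ − e = 0.418858 − 17 = -16.581142
sin φ = h / L = -16.581142 / 104 = -0.15943406
φ = arcsin(-0.15943406) = -9.174049°

-9.1740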